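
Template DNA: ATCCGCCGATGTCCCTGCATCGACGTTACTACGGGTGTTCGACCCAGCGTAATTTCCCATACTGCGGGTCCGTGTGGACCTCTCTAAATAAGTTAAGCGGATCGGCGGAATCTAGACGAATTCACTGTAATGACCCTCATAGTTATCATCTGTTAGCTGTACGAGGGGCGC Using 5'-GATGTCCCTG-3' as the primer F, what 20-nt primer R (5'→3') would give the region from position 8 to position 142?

5'-CTATGAGGGTCATTACAGTG-3'

The product's 3' end on the top strand is position 142.
The reverse primer anneals to the top strand over positions 123–142, i.e. to CACTGTAATGACCCTCATAG.
Its sequence written 5'→3' is the reverse complement: CTATGAGGGTCATTACAGTG.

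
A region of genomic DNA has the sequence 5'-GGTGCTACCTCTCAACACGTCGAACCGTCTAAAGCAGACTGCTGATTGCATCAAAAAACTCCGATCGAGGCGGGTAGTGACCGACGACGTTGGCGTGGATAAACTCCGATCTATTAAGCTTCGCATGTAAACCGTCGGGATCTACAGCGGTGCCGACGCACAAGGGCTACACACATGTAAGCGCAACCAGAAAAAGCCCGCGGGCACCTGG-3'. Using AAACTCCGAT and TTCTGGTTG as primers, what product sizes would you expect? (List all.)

The forward primer AAACTCCGAT matches the top strand at positions 56–65, 101–110.
The reverse primer's reverse complement is CAACCAGAA, matching at positions 184–192.
Each forward site pairs with the reverse site to give a product ending at position 192: sizes 137, 92 bp.

137 bp, 92 bp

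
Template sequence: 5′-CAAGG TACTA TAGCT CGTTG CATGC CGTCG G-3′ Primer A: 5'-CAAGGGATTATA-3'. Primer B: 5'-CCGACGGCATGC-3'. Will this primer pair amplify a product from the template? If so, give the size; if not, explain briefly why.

Primer A (CAAGGGATTATA) does not match the top strand, and its reverse complement TATAATCCCTTG does not match either.
With no annealing site for primer A, no amplification occurs.

No product — primer A has no binding site in the template.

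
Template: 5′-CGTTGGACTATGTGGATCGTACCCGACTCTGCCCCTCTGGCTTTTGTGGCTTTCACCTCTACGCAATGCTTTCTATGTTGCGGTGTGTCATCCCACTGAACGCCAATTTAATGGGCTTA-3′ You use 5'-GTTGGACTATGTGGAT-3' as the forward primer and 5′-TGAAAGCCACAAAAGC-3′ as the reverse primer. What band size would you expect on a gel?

54 bp

The forward primer matches the template at positions 2–17.
Reverse complement of the reverse primer: GCTTTTGTGGCTTTCA. This occurs on the top strand at positions 40–55.
The product runs from position 2 to position 55, so its length is 55 − 2 + 1 = 54 bp.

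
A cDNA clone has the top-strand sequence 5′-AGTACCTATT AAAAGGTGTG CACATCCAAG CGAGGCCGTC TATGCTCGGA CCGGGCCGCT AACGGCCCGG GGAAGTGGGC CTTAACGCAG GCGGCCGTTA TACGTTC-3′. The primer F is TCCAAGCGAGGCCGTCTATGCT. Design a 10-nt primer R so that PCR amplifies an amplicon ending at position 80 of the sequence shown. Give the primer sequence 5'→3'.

The forward primer binds at positions 25–46; the product's 3' end on the top strand is position 80.
The reverse primer anneals to the top strand over positions 71–80, i.e. to GGAAGTGGGC.
Its sequence written 5'→3' is the reverse complement: GCCCACTTCC.

5'-GCCCACTTCC-3'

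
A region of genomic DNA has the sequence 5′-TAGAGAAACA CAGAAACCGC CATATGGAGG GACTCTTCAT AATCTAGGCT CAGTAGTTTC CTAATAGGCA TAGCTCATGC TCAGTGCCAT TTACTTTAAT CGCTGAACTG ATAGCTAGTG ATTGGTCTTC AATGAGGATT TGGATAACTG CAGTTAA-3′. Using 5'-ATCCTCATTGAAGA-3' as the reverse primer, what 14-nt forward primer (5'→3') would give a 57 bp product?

5'-AGTGCCATTTACTT-3'

The reverse primer's reverse complement TCTTCAATGAGGAT matches the template at positions 126–139, so the product ends at position 139.
A 57 bp product then starts at position 139 − 57 + 1 = 83.
The forward primer is identical to the top strand there: AGTGCCATTTACTT.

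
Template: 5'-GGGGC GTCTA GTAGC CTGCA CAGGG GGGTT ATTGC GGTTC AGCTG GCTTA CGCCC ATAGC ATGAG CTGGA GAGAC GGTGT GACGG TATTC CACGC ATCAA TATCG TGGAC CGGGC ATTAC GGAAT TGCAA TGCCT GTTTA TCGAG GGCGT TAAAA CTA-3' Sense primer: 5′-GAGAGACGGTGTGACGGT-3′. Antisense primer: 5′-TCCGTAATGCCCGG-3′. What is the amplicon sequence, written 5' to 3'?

Scanning the template, GAGAGACGGTGTGACGGT occurs at positions 69–86; this primer anneals to the bottom strand there with its 3' end pointing downstream.
Taking the reverse complement of TCCGTAATGCCCGG gives CCGGGCATTACGGA, found at positions 110–123 on the template; the primer anneals here to the top strand with its 3' end pointing upstream.
The product is the template from position 69 through 123 (55 bp).

5'-GAGAGACGGTGTGACGGTATTCCACGCATCAATATCGTGGACCGGGCATTACGGA-3'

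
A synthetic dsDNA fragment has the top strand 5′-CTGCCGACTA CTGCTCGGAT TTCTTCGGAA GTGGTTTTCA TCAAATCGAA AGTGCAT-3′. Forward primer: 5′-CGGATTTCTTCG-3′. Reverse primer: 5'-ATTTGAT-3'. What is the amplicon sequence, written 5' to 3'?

Scanning the template, CGGATTTCTTCG occurs at positions 16–27; this primer anneals to the bottom strand there with its 3' end pointing downstream.
The reverse primer's reverse complement is ATCAAAT, which matches the template at positions 40–46.
The product is the template from position 16 through 46 (31 bp).

5'-CGGATTTCTTCGGAAGTGGTTTTCATCAAAT-3'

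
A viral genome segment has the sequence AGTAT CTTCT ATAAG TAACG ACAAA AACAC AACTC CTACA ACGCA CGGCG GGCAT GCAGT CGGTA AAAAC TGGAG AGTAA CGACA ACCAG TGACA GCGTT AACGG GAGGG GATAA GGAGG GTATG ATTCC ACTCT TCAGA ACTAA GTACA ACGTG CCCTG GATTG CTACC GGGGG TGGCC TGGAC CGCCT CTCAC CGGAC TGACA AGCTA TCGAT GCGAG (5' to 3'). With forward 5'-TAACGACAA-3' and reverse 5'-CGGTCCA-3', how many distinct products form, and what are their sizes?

The forward primer TAACGACAA matches the top strand at positions 16–24, 78–86.
The reverse primer's reverse complement is TGGACCG, matching at positions 181–187.
Each forward site pairs with the reverse site to give a product ending at position 187: sizes 172, 110 bp.

Two products: 172 bp, 110 bp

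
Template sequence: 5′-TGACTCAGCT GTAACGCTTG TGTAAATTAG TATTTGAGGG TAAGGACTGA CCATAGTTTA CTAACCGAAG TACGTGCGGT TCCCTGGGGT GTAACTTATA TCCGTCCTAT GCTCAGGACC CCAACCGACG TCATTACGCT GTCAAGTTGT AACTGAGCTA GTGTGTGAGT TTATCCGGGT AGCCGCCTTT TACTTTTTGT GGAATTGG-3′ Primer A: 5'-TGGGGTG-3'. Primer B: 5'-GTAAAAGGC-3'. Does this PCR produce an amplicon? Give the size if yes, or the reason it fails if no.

Primer A (TGGGGTG) matches the top strand at positions 85–91; it acts as a forward primer.
Primer B's reverse complement is GCCTTTTAC, matching the top strand at positions 185–193; it acts as a reverse primer.
The 3' ends face each other across positions 85–193, giving a 109 bp product.

Yes — a 109 bp product.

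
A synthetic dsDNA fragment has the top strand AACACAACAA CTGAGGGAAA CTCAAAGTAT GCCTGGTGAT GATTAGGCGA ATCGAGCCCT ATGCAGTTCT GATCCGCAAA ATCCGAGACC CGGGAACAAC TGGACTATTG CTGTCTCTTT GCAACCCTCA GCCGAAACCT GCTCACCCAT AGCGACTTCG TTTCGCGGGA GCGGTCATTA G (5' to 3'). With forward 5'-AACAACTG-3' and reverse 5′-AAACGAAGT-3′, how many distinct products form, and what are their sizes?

Two products: 158 bp, 69 bp

The forward primer AACAACTG matches the top strand at positions 6–13, 95–102.
The reverse primer's reverse complement is ACTTCGTTT, matching at positions 155–163.
Each forward site pairs with the reverse site to give a product ending at position 163: sizes 158, 69 bp.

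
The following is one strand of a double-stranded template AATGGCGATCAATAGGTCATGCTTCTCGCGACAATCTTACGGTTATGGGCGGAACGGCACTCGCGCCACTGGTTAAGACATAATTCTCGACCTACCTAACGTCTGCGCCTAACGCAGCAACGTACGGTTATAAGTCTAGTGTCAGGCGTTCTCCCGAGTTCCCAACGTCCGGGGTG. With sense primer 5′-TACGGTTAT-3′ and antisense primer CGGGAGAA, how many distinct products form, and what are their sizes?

The forward primer TACGGTTAT matches the top strand at positions 38–46, 123–131.
The reverse primer's reverse complement is TTCTCCCG, matching at positions 149–156.
Each forward site pairs with the reverse site to give a product ending at position 156: sizes 119, 34 bp.

Two products: 119 bp, 34 bp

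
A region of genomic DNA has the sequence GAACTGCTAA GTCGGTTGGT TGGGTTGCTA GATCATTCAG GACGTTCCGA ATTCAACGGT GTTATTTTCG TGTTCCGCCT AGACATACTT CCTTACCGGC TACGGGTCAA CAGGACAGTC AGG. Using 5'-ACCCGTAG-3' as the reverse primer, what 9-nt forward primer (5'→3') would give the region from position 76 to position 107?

5'-CGCCTAGAC-3'

The reverse primer's reverse complement CTACGGGT matches the template at positions 100–107; the product starts at position 76.
The forward primer is identical to the top strand over positions 76–84: CGCCTAGAC.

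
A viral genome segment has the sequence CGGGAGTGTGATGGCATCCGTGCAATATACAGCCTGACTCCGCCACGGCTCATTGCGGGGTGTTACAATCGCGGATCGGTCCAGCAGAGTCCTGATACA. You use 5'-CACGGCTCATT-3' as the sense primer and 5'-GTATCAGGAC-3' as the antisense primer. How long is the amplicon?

55 bp

Forward primer CACGGCTCATT is found on the top strand at positions 44–54.
Reverse complement of the reverse primer: GTCCTGATAC. This occurs on the top strand at positions 89–98.
The product runs from position 44 to position 98, so its length is 98 − 44 + 1 = 55 bp.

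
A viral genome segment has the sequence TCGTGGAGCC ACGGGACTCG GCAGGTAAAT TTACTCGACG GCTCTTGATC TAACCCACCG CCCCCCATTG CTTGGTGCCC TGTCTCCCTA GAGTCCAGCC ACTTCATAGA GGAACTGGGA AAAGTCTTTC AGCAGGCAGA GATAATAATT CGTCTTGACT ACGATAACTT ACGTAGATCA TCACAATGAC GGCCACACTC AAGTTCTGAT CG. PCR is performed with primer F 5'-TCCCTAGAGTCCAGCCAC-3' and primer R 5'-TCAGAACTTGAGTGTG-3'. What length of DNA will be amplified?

125 bp

The forward primer matches the template at positions 85–102.
The reverse primer's reverse complement is CACACTCAAGTTCTGA, which matches the template at positions 194–209.
Product length = (reverse-primer end) − (forward-primer start) + 1 = 209 − 85 + 1 = 125 bp.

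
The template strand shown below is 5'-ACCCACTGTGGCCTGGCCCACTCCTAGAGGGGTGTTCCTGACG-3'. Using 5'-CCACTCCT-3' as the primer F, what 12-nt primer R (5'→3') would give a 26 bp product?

The forward primer binds at positions 18–25, so a 26 bp product ends at position 18 + 26 − 1 = 43.
The reverse primer anneals to the top strand over positions 32–43, i.e. to GTGTTCCTGACG.
Its sequence written 5'→3' is the reverse complement: CGTCAGGAACAC.

5'-CGTCAGGAACAC-3'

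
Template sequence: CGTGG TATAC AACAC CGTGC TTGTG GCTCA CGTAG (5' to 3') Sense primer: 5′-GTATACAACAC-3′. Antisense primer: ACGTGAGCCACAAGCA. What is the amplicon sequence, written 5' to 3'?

The forward primer matches the template at positions 5–15.
Taking the reverse complement of ACGTGAGCCACAAGCA gives TGCTTGTGGCTCACGT, found at positions 18–33 on the template; the primer anneals here to the top strand with its 3' end pointing upstream.
The product is the template from position 5 through 33 (29 bp).

5'-GTATACAACACCGTGCTTGTGGCTCACGT-3'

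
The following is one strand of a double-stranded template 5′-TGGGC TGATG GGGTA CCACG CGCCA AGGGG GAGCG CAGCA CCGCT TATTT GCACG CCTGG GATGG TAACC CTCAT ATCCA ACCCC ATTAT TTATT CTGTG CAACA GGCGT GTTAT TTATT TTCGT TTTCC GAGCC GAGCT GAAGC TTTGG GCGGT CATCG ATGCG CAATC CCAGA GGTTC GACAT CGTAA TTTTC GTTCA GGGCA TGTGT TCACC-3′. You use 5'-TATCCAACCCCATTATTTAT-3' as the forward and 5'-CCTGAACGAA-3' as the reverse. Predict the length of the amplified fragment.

Forward primer TATCCAACCCCATTATTTAT is found on the top strand at positions 75–94.
Reverse complement of the reverse primer: TTCGTTCAGG. This occurs on the top strand at positions 193–202.
Amplicon spans positions 75–202: 128 bp.

128 bp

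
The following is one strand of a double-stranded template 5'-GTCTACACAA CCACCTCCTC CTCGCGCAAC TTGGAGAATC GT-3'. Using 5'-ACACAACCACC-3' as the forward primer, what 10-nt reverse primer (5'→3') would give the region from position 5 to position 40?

5'-GATTCTCCAA-3'

The product's 3' end on the top strand is position 40.
The reverse primer anneals to the top strand over positions 31–40, i.e. to TTGGAGAATC.
Its sequence written 5'→3' is the reverse complement: GATTCTCCAA.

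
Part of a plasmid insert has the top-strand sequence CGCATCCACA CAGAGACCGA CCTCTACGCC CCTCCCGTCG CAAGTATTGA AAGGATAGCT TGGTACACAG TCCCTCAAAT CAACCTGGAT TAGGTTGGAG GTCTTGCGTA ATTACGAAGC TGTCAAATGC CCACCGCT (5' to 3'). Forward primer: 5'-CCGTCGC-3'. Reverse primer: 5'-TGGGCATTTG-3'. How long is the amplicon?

The forward primer matches the template at positions 35–41.
Reverse complement of the reverse primer: CAAATGCCCA. This occurs on the top strand at positions 124–133.
The product runs from position 35 to position 133, so its length is 133 − 35 + 1 = 99 bp.

99 bp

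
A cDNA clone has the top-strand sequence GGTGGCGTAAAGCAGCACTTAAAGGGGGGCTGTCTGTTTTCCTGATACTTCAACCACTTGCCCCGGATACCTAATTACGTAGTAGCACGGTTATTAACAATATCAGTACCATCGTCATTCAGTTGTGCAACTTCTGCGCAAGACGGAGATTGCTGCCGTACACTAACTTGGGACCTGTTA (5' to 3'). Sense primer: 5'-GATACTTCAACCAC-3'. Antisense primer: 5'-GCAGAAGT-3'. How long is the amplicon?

Forward primer GATACTTCAACCAC is found on the top strand at positions 44–57.
The reverse primer's reverse complement is ACTTCTGC, which matches the template at positions 130–137.
The product runs from position 44 to position 137, so its length is 137 − 44 + 1 = 94 bp.

94 bp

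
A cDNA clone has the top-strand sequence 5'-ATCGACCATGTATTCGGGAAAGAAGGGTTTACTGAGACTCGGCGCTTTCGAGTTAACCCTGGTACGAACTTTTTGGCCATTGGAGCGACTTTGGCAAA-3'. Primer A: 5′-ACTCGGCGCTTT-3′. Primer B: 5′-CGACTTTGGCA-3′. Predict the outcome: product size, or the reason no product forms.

No product — both primers anneal to the same strand and extend in the same direction.

Primer A (ACTCGGCGCTTT) matches the top strand at positions 37–48 (3' end points downstream).
Primer B (CGACTTTGGCA) also matches the top strand directly, at positions 86–96 — its reverse complement TGCCAAAGTCG is not present.
Both primers anneal to the bottom strand with 3' ends pointing the same way, so neither can prime synthesis back toward the other.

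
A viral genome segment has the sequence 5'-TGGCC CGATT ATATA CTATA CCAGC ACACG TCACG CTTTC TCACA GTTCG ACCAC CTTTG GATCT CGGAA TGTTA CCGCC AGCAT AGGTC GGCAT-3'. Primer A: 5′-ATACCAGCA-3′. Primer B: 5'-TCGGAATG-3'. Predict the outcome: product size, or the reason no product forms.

No product — both primers anneal to the same strand and extend in the same direction.

Primer A (ATACCAGCA) matches the top strand at positions 18–26 (3' end points downstream).
Primer B (TCGGAATG) also matches the top strand directly, at positions 65–72 — its reverse complement CATTCCGA is not present.
Both primers anneal to the bottom strand with 3' ends pointing the same way, so neither can prime synthesis back toward the other.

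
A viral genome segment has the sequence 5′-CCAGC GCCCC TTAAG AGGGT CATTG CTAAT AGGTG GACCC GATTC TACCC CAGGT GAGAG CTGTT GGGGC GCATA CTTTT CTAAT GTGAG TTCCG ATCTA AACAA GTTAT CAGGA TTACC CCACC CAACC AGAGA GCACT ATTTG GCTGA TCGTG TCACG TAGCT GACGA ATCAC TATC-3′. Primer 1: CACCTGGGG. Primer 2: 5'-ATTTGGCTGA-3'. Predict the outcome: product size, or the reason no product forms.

No product — the primers' 3' ends point away from each other.

Primer 1 (CACCTGGGG) has reverse complement CCCCAGGTG, which matches the top strand at positions 48–56; primer 1 anneals to the top strand there with its 3' end pointing upstream toward position 48.
Primer 2 (ATTTGGCTGA) matches the top strand directly at positions 141–150; it anneals to the bottom strand with its 3' end pointing downstream toward position 150.
The 3' ends diverge (primer 1 extends toward position 1, primer 2 toward position 179), so the primers never converge on a shared product.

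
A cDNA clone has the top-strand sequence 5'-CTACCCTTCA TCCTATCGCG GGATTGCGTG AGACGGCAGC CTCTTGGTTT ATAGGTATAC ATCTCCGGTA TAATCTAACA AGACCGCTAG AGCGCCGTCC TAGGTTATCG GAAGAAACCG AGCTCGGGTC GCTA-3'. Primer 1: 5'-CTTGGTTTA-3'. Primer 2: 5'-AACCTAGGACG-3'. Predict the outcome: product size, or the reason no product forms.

Primer 1 (CTTGGTTTA) matches the top strand at positions 43–51; it acts as a forward primer.
Primer 2's reverse complement is CGTCCTAGGTT, matching the top strand at positions 96–106; it acts as a reverse primer.
The 3' ends face each other across positions 43–106, giving a 64 bp product.

Yes — a 64 bp product.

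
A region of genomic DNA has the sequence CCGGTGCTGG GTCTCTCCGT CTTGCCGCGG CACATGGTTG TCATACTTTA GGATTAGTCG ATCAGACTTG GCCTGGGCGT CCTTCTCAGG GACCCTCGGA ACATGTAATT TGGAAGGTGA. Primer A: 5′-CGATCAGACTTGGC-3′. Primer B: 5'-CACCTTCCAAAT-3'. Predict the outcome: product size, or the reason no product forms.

Yes — a 61 bp product.

Primer A (CGATCAGACTTGGC) matches the top strand at positions 59–72; it acts as a forward primer.
Primer B's reverse complement is ATTTGGAAGGTG, matching the top strand at positions 108–119; it acts as a reverse primer.
The 3' ends face each other across positions 59–119, giving a 61 bp product.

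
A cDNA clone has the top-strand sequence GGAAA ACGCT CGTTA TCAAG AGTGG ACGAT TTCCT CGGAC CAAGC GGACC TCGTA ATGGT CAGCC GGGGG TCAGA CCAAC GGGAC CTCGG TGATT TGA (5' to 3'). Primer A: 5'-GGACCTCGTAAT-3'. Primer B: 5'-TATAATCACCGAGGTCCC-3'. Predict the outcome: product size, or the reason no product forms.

No product — primer B has no binding site in the template.

Primer B (TATAATCACCGAGGTCCC) does not match the top strand, and its reverse complement GGGACCTCGGTGATTATA does not match either.
With no annealing site for primer B, no amplification occurs.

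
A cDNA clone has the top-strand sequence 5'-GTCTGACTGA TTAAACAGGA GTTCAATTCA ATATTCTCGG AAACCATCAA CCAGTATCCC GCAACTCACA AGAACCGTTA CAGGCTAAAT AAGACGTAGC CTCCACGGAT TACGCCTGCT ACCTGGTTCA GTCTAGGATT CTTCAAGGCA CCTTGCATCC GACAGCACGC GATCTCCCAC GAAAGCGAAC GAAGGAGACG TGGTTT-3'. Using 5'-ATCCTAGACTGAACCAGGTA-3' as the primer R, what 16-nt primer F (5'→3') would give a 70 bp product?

5'-AAGAACCGTTACAGGC-3'

The reverse primer's reverse complement TACCTGGTTCAGTCTAGGAT matches the template at positions 120–139, so the product ends at position 139.
A 70 bp product then starts at position 139 − 70 + 1 = 70.
The forward primer is identical to the top strand there: AAGAACCGTTACAGGC.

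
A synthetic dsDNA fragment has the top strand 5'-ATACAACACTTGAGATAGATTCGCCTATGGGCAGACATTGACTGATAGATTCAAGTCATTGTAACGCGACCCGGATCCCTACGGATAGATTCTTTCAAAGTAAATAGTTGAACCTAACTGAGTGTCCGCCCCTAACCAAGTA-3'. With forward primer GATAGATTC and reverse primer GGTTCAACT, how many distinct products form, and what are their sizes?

The forward primer GATAGATTC matches the top strand at positions 14–22, 44–52, 84–92.
The reverse primer's reverse complement is AGTTGAACC, matching at positions 106–114.
Each forward site pairs with the reverse site to give a product ending at position 114: sizes 101, 71, 31 bp.

Three products: 101 bp, 71 bp, 31 bp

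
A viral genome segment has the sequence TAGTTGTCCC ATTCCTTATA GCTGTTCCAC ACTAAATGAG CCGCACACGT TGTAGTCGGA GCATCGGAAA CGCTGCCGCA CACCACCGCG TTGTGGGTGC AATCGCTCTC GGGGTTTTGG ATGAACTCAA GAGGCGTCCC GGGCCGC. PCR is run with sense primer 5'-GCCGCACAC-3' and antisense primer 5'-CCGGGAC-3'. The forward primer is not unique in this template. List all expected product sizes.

The forward primer GCCGCACAC matches the top strand at positions 40–48, 75–83.
The reverse primer's reverse complement is GTCCCGG, matching at positions 136–142.
Each forward site pairs with the reverse site to give a product ending at position 142: sizes 103, 68 bp.

103 bp, 68 bp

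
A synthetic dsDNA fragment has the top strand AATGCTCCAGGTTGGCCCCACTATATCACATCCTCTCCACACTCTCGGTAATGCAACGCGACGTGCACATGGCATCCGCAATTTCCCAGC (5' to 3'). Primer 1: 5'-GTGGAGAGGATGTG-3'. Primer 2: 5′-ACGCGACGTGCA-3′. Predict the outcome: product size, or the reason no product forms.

No product — the primers' 3' ends point away from each other.

Primer 1 (GTGGAGAGGATGTG) has reverse complement CACATCCTCTCCAC, which matches the top strand at positions 27–40; primer 1 anneals to the top strand there with its 3' end pointing upstream toward position 27.
Primer 2 (ACGCGACGTGCA) matches the top strand directly at positions 56–67; it anneals to the bottom strand with its 3' end pointing downstream toward position 67.
The 3' ends diverge (primer 1 extends toward position 1, primer 2 toward position 90), so the primers never converge on a shared product.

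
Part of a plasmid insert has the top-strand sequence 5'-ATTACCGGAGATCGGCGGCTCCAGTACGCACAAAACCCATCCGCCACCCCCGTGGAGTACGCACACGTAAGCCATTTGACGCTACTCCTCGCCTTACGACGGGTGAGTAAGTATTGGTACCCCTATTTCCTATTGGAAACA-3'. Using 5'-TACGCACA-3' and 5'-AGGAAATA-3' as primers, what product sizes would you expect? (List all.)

107 bp, 74 bp

The forward primer TACGCACA matches the top strand at positions 25–32, 58–65.
The reverse primer's reverse complement is TATTTCCT, matching at positions 124–131.
Each forward site pairs with the reverse site to give a product ending at position 131: sizes 107, 74 bp.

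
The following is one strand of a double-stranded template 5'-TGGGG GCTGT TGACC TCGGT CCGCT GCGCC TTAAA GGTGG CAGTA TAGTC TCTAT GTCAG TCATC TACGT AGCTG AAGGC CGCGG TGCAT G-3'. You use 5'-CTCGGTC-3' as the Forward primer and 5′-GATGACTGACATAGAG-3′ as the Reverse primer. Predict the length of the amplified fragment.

Forward primer CTCGGTC is found on the top strand at positions 15–21.
Taking the reverse complement of GATGACTGACATAGAG gives CTCTATGTCAGTCATC, found at positions 50–65 on the template; the primer anneals here to the top strand with its 3' end pointing upstream.
The product runs from position 15 to position 65, so its length is 65 − 15 + 1 = 51 bp.

51 bp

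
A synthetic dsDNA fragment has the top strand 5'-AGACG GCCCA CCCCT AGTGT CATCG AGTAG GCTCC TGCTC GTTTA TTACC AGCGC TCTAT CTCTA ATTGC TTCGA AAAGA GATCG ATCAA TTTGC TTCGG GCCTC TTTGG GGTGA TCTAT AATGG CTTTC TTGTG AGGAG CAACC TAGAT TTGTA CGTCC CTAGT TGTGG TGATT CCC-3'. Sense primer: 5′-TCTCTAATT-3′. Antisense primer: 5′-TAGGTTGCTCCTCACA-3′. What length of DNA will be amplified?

The forward primer matches the template at positions 60–68.
The reverse primer's reverse complement is TGTGAGGAGCAACCTA, which matches the template at positions 132–147.
The product runs from position 60 to position 147, so its length is 147 − 60 + 1 = 88 bp.

88 bp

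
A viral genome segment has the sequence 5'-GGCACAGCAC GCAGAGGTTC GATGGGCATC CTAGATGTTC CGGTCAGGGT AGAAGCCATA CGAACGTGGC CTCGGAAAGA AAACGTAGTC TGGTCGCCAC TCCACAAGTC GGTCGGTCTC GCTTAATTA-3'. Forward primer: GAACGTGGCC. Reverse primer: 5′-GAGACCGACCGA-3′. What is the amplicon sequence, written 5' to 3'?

The forward primer matches the template at positions 62–71.
Taking the reverse complement of GAGACCGACCGA gives TCGGTCGGTCTC, found at positions 109–120 on the template; the primer anneals here to the top strand with its 3' end pointing upstream.
The product is the template from position 62 through 120 (59 bp).

5'-GAACGTGGCCTCGGAAAGAAAACGTAGTCTGGTCGCCACTCCACAAGTCGGTCGGTCTC-3'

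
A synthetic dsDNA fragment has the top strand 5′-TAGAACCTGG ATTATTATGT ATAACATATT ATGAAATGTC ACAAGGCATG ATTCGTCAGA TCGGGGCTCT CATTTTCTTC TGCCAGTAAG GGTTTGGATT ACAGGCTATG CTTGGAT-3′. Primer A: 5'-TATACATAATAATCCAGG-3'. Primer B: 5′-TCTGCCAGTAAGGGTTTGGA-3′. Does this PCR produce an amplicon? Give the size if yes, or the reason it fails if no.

No product — the primers' 3' ends point away from each other.

Primer A (TATACATAATAATCCAGG) has reverse complement CCTGGATTATTATGTATA, which matches the top strand at positions 6–23; primer A anneals to the top strand there with its 3' end pointing upstream toward position 6.
Primer B (TCTGCCAGTAAGGGTTTGGA) matches the top strand directly at positions 79–98; it anneals to the bottom strand with its 3' end pointing downstream toward position 98.
The 3' ends diverge (primer A extends toward position 1, primer B toward position 117), so the primers never converge on a shared product.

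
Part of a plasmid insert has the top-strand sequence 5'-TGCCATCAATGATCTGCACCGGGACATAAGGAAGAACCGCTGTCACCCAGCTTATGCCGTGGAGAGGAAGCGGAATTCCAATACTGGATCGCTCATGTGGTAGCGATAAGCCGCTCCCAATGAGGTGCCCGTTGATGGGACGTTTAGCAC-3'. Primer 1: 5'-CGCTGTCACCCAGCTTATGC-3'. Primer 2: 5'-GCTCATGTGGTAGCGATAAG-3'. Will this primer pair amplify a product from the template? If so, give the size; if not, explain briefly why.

No product — both primers anneal to the same strand and extend in the same direction.

Primer 1 (CGCTGTCACCCAGCTTATGC) matches the top strand at positions 38–57 (3' end points downstream).
Primer 2 (GCTCATGTGGTAGCGATAAG) also matches the top strand directly, at positions 91–110 — its reverse complement CTTATCGCTACCACATGAGC is not present.
Both primers anneal to the bottom strand with 3' ends pointing the same way, so neither can prime synthesis back toward the other.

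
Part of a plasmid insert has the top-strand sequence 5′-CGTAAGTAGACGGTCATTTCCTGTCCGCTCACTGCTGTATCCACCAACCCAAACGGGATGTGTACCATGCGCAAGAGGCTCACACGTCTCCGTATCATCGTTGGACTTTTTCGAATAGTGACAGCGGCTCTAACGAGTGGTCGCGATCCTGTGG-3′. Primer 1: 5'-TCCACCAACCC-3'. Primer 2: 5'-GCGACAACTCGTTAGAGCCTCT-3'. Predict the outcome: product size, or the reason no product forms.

No product — primer 2 has no binding site in the template.

Primer 2 (GCGACAACTCGTTAGAGCCTCT) does not match the top strand, and its reverse complement AGAGGCTCTAACGAGTTGTCGC does not match either.
With no annealing site for primer 2, no amplification occurs.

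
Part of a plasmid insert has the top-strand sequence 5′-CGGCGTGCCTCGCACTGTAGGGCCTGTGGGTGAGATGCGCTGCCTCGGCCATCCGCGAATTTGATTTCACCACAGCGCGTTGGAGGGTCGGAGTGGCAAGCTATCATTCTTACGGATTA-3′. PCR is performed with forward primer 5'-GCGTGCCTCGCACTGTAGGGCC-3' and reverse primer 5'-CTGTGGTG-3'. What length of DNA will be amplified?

Forward primer GCGTGCCTCGCACTGTAGGGCC is found on the top strand at positions 3–24.
Taking the reverse complement of CTGTGGTG gives CACCACAG, found at positions 68–75 on the template; the primer anneals here to the top strand with its 3' end pointing upstream.
Amplicon spans positions 3–75: 73 bp.

73 bp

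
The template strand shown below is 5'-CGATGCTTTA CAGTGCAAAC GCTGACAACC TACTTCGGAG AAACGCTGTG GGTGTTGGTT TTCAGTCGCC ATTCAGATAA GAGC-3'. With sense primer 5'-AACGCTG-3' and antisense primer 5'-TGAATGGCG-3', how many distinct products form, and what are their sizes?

The forward primer AACGCTG matches the top strand at positions 18–24, 42–48.
The reverse primer's reverse complement is CGCCATTCA, matching at positions 67–75.
Each forward site pairs with the reverse site to give a product ending at position 75: sizes 58, 34 bp.

Two products: 58 bp, 34 bp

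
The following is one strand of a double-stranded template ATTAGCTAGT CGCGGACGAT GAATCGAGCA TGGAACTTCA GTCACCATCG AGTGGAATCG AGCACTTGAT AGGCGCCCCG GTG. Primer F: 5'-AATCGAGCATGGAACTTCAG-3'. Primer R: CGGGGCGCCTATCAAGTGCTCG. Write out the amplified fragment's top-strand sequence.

5'-AATCGAGCATGGAACTTCAGTCACCATCGAGTGGAATCGAGCACTTGATAGGCGCCCCG-3'

The forward primer matches the template at positions 22–41.
Reverse complement of the reverse primer: CGAGCACTTGATAGGCGCCCCG. This occurs on the top strand at positions 59–80.
The product is the template from position 22 through 80 (59 bp).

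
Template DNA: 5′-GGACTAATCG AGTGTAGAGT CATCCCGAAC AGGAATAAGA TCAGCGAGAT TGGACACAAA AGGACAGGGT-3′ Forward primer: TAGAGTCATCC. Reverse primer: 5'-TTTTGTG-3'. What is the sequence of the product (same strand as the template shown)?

5'-TAGAGTCATCCCGAACAGGAATAAGATCAGCGAGATTGGACACAAAA-3'

The forward primer matches the template at positions 15–25.
The reverse primer's reverse complement is CACAAAA, which matches the template at positions 55–61.
The product is the template from position 15 through 61 (47 bp).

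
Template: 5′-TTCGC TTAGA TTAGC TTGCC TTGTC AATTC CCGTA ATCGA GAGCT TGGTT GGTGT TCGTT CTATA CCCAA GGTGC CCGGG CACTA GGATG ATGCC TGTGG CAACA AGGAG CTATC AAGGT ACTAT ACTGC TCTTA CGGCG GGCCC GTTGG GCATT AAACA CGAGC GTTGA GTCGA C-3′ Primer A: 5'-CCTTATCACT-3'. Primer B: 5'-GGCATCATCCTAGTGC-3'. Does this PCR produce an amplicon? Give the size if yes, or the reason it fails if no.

No product — primer A has no binding site in the template.

Primer A (CCTTATCACT) does not match the top strand, and its reverse complement AGTGATAAGG does not match either.
With no annealing site for primer A, no amplification occurs.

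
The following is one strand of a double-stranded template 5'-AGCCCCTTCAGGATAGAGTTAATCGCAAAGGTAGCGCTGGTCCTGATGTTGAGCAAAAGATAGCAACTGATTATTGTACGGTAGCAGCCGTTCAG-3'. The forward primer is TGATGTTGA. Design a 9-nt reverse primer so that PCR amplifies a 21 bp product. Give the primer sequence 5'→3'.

5'-GCTATCTTT-3'

The forward primer binds at positions 44–52, so a 21 bp product ends at position 44 + 21 − 1 = 64.
The reverse primer anneals to the top strand over positions 56–64, i.e. to AAAGATAGC.
Its sequence written 5'→3' is the reverse complement: GCTATCTTT.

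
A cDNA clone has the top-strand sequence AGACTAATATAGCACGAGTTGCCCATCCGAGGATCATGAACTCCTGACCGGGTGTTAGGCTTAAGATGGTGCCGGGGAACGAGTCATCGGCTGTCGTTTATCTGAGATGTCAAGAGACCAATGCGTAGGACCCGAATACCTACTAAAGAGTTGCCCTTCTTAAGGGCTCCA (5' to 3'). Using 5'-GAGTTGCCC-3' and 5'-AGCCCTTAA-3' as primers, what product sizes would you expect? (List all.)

153 bp, 21 bp

The forward primer GAGTTGCCC matches the top strand at positions 16–24, 148–156.
The reverse primer's reverse complement is TTAAGGGCT, matching at positions 160–168.
Each forward site pairs with the reverse site to give a product ending at position 168: sizes 153, 21 bp.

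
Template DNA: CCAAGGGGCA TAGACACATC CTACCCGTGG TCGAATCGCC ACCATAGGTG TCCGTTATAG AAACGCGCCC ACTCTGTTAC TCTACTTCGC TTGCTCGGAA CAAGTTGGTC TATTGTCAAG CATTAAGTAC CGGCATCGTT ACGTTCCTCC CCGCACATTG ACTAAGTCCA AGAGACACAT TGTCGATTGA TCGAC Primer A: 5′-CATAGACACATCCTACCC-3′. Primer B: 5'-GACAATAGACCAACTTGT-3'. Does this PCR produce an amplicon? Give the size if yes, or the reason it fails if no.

Primer A (CATAGACACATCCTACCC) matches the top strand at positions 9–26; it acts as a forward primer.
Primer B's reverse complement is ACAAGTTGGTCTATTGTC, matching the top strand at positions 100–117; it acts as a reverse primer.
The 3' ends face each other across positions 9–117, giving a 109 bp product.

Yes — a 109 bp product.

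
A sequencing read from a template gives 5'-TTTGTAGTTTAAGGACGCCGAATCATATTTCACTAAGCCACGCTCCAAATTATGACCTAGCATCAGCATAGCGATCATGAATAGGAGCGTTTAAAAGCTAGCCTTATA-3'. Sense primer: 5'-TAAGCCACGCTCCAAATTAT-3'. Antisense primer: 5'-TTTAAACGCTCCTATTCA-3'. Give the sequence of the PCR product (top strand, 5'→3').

5'-TAAGCCACGCTCCAAATTATGACCTAGCATCAGCATAGCGATCATGAATAGGAGCGTTTAAA-3'

The forward primer matches the template at positions 34–53.
The reverse primer's reverse complement is TGAATAGGAGCGTTTAAA, which matches the template at positions 78–95.
The product is the template from position 34 through 95 (62 bp).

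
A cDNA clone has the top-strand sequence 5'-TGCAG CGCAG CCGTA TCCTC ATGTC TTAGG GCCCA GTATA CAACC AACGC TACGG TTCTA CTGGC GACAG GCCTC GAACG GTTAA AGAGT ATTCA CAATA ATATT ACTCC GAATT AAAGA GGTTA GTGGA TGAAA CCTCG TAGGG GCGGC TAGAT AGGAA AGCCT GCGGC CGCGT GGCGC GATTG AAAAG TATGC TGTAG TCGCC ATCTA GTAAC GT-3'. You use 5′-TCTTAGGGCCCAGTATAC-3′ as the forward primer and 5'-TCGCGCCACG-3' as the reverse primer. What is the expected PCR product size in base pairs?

159 bp

The forward primer matches the template at positions 24–41.
Reverse complement of the reverse primer: CGTGGCGCGA. This occurs on the top strand at positions 173–182.
Product length = (reverse-primer end) − (forward-primer start) + 1 = 182 − 24 + 1 = 159 bp.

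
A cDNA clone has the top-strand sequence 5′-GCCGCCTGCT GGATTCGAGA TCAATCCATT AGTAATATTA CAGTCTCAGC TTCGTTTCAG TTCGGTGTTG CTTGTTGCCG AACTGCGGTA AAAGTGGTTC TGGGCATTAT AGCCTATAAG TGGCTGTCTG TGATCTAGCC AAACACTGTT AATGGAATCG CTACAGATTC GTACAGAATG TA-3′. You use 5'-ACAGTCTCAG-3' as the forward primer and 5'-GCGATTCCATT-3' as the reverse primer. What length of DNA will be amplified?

122 bp

Forward primer ACAGTCTCAG is found on the top strand at positions 40–49.
Taking the reverse complement of GCGATTCCATT gives AATGGAATCGC, found at positions 151–161 on the template; the primer anneals here to the top strand with its 3' end pointing upstream.
The product runs from position 40 to position 161, so its length is 161 − 40 + 1 = 122 bp.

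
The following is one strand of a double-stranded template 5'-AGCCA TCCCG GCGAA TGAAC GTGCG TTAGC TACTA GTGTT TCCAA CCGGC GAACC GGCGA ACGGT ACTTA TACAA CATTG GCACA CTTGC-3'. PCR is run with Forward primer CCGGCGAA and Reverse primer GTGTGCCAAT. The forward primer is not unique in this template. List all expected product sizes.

The forward primer CCGGCGAA matches the top strand at positions 8–15, 46–53, 54–61.
The reverse primer's reverse complement is ATTGGCACAC, matching at positions 77–86.
Each forward site pairs with the reverse site to give a product ending at position 86: sizes 79, 41, 33 bp.

79 bp, 41 bp, 33 bp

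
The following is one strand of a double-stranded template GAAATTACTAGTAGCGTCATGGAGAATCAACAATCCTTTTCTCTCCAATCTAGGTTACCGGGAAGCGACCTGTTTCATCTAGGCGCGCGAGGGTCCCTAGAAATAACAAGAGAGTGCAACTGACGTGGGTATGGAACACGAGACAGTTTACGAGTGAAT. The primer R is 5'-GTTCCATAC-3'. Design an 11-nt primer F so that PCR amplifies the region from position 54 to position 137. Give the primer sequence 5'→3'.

The reverse primer's reverse complement GTATGGAAC matches the template at positions 129–137; the product starts at position 54.
The forward primer is identical to the top strand over positions 54–64: GTTACCGGGAA.

5'-GTTACCGGGAA-3'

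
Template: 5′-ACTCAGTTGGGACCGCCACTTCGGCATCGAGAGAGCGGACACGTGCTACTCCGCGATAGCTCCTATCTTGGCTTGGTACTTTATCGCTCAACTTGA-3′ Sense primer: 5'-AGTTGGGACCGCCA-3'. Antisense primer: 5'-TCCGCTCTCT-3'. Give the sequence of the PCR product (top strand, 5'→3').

The forward primer matches the template at positions 5–18.
Reverse complement of the reverse primer: AGAGAGCGGA. This occurs on the top strand at positions 30–39.
The product is the template from position 5 through 39 (35 bp).

5'-AGTTGGGACCGCCACTTCGGCATCGAGAGAGCGGA-3'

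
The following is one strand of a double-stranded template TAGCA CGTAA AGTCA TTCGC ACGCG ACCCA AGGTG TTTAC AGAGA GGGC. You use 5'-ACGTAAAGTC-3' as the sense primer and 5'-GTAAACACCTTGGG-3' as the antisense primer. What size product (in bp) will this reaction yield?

36 bp

Forward primer ACGTAAAGTC is found on the top strand at positions 5–14.
Taking the reverse complement of GTAAACACCTTGGG gives CCCAAGGTGTTTAC, found at positions 27–40 on the template; the primer anneals here to the top strand with its 3' end pointing upstream.
Amplicon spans positions 5–40: 36 bp.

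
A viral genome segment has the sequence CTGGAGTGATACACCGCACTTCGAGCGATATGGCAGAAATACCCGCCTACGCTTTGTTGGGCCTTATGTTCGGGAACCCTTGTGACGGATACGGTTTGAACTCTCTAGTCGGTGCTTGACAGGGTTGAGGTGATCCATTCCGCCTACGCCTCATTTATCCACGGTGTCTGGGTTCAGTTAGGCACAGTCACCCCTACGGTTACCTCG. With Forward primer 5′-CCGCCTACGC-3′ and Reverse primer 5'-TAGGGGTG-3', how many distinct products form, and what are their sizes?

Two products: 154 bp, 57 bp

The forward primer CCGCCTACGC matches the top strand at positions 43–52, 140–149.
The reverse primer's reverse complement is CACCCCTA, matching at positions 189–196.
Each forward site pairs with the reverse site to give a product ending at position 196: sizes 154, 57 bp.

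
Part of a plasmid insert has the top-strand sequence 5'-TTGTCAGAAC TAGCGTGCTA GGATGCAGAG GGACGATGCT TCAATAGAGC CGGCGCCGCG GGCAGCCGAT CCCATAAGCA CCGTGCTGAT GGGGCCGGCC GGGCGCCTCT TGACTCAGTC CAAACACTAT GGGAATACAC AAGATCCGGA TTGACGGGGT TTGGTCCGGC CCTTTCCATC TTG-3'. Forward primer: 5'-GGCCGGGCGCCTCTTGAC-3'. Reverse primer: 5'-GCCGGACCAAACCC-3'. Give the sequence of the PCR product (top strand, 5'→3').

Scanning the template, GGCCGGGCGCCTCTTGAC occurs at positions 97–114; this primer anneals to the bottom strand there with its 3' end pointing downstream.
Taking the reverse complement of GCCGGACCAAACCC gives GGGTTTGGTCCGGC, found at positions 157–170 on the template; the primer anneals here to the top strand with its 3' end pointing upstream.
The product is the template from position 97 through 170 (74 bp).

5'-GGCCGGGCGCCTCTTGACTCAGTCCAAACACTATGGGAATACACAAGATCCGGATTGACGGGGTTTGGTCCGGC-3'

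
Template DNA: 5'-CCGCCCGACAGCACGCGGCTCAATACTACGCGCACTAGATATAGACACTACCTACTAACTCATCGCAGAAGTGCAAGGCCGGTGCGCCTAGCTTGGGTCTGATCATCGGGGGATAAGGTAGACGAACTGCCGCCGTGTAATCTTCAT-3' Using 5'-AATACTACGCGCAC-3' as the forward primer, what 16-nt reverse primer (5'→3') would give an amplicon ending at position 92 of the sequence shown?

The forward primer binds at positions 22–35; the product's 3' end on the top strand is position 92.
The reverse primer anneals to the top strand over positions 77–92, i.e. to GGCCGGTGCGCCTAGC.
Its sequence written 5'→3' is the reverse complement: GCTAGGCGCACCGGCC.

5'-GCTAGGCGCACCGGCC-3'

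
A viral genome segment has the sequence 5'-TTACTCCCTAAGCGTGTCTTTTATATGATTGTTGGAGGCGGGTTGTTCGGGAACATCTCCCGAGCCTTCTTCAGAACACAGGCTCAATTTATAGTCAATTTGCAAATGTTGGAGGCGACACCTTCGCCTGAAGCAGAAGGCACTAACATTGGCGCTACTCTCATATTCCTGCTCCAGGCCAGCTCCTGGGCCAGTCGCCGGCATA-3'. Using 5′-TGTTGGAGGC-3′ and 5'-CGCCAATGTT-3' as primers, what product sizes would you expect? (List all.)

125 bp, 48 bp

The forward primer TGTTGGAGGC matches the top strand at positions 30–39, 107–116.
The reverse primer's reverse complement is AACATTGGCG, matching at positions 145–154.
Each forward site pairs with the reverse site to give a product ending at position 154: sizes 125, 48 bp.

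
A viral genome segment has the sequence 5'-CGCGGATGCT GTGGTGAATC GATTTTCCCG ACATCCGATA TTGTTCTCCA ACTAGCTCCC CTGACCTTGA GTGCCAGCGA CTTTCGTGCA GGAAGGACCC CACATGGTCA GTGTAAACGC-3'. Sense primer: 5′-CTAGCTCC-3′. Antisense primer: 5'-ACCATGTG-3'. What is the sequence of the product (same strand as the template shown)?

Forward primer CTAGCTCC is found on the top strand at positions 52–59.
Reverse complement of the reverse primer: CACATGGT. This occurs on the top strand at positions 101–108.
The product is the template from position 52 through 108 (57 bp).

5'-CTAGCTCCCCTGACCTTGAGTGCCAGCGACTTTCGTGCAGGAAGGACCCCACATGGT-3'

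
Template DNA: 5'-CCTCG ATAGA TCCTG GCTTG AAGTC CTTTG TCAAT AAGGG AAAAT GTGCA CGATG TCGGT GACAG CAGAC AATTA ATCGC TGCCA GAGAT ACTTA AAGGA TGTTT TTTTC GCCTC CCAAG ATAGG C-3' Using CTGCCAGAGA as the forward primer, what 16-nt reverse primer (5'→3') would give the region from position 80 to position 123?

The product's 3' end on the top strand is position 123.
The reverse primer anneals to the top strand over positions 108–123, i.e. to TTCGCCTCCCAAGATA.
Its sequence written 5'→3' is the reverse complement: TATCTTGGGAGGCGAA.

5'-TATCTTGGGAGGCGAA-3'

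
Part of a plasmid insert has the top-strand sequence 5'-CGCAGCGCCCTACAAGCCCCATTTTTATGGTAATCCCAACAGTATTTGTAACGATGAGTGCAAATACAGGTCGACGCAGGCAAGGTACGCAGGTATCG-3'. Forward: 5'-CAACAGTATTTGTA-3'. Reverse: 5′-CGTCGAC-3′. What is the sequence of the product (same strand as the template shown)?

Scanning the template, CAACAGTATTTGTA occurs at positions 37–50; this primer anneals to the bottom strand there with its 3' end pointing downstream.
Taking the reverse complement of CGTCGAC gives GTCGACG, found at positions 70–76 on the template; the primer anneals here to the top strand with its 3' end pointing upstream.
The product is the template from position 37 through 76 (40 bp).

5'-CAACAGTATTTGTAACGATGAGTGCAAATACAGGTCGACG-3'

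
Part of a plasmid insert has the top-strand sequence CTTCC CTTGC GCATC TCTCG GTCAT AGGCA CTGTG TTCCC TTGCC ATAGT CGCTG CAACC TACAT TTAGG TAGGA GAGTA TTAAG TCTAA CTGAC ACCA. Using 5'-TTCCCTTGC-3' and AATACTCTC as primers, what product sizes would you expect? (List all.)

The forward primer TTCCCTTGC matches the top strand at positions 2–10, 36–44.
The reverse primer's reverse complement is GAGAGTATT, matching at positions 74–82.
Each forward site pairs with the reverse site to give a product ending at position 82: sizes 81, 47 bp.

81 bp, 47 bp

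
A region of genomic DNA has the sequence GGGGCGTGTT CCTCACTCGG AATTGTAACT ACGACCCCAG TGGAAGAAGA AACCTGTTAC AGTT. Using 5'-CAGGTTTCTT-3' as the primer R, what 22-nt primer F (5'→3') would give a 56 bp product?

The reverse primer's reverse complement AAGAAACCTG matches the template at positions 47–56, so the product ends at position 56.
A 56 bp product then starts at position 56 − 56 + 1 = 1.
The forward primer is identical to the top strand there: GGGGCGTGTTCCTCACTCGGAA.

5'-GGGGCGTGTTCCTCACTCGGAA-3'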